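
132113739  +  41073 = 132154812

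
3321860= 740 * 4489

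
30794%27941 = 2853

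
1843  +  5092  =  6935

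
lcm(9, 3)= 9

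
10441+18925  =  29366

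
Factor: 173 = 173^1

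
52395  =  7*7485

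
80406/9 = 8934 = 8934.00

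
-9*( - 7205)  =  64845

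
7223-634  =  6589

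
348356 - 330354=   18002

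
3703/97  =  38 + 17/97= 38.18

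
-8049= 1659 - 9708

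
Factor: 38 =2^1*19^1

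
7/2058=1/294 =0.00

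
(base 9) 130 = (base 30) 3I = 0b1101100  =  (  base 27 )40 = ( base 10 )108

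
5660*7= 39620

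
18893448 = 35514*532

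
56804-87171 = -30367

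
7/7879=7/7879= 0.00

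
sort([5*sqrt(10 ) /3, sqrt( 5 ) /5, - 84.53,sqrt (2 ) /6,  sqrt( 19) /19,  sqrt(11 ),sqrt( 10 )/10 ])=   [ -84.53,sqrt( 19 ) /19 , sqrt( 2)/6,sqrt( 10 )/10, sqrt( 5)/5 , sqrt(11 ) , 5*sqrt(10)/3 ]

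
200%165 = 35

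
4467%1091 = 103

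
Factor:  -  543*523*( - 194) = 2^1*3^1*97^1*181^1*523^1 =55093866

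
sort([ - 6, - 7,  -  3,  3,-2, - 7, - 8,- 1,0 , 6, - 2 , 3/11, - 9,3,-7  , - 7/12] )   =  [ - 9, - 8  ,- 7, - 7, - 7, - 6,-3,-2, - 2,  -  1,  -  7/12,0,3/11, 3,3,  6]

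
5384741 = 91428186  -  86043445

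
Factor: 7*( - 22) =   -  2^1*7^1*11^1 = -154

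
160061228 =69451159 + 90610069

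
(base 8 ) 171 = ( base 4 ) 1321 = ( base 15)81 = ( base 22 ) 5b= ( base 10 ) 121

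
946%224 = 50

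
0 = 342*0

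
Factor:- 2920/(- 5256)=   5/9=3^( - 2 ) * 5^1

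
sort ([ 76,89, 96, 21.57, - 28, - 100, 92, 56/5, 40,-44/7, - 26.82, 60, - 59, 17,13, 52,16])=[ - 100, - 59, - 28, - 26.82,- 44/7, 56/5,13, 16,17, 21.57, 40, 52,  60,76,89,92, 96 ]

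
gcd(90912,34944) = 96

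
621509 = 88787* 7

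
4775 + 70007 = 74782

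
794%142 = 84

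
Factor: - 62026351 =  - 421^1*147331^1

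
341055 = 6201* 55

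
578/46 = 289/23  =  12.57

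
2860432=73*39184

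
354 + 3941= 4295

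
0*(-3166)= 0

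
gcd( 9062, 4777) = 1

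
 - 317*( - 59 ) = 18703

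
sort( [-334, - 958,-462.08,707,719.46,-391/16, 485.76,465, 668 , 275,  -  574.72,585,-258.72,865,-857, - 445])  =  [ - 958, - 857,- 574.72, - 462.08,  -  445, - 334, - 258.72, - 391/16,  275, 465,485.76,585,668,707, 719.46,865]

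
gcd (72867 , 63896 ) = 1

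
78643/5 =78643/5 =15728.60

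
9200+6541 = 15741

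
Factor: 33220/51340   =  11/17 = 11^1 * 17^( - 1)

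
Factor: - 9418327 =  - 31^1*303817^1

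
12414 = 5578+6836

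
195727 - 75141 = 120586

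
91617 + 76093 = 167710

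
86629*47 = 4071563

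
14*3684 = 51576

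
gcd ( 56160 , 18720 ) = 18720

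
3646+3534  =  7180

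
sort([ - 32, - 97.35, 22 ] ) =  [ -97.35 , - 32,22 ]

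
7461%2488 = 2485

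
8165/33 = 247+14/33 = 247.42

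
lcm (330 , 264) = 1320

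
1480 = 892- - 588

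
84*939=78876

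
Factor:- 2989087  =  -2989087^1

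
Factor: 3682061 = 3682061^1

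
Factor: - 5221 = - 23^1*227^1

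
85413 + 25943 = 111356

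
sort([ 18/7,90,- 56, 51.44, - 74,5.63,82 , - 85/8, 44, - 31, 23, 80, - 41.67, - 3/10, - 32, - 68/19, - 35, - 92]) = [ - 92,  -  74, - 56, - 41.67,- 35, - 32, - 31, -85/8, - 68/19,  -  3/10,18/7 , 5.63,23,  44,  51.44, 80,82, 90]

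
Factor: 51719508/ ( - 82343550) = - 8619918/13723925= - 2^1*3^1*5^(  -  2 ) * 17^1*84509^1*548957^( - 1 )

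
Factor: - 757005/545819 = -3^1*5^1 * 17^(  -  1)* 97^( - 1)*109^1 * 331^( - 1 ) *463^1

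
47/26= 47/26 = 1.81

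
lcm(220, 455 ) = 20020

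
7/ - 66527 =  - 7/66527 = -0.00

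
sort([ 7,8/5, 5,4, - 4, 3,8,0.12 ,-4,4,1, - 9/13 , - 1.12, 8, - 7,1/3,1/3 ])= [ - 7, - 4, - 4,-1.12, - 9/13, 0.12,1/3,  1/3,1, 8/5,  3, 4,4,  5,7,8 , 8] 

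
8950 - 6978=1972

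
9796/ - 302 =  - 4898/151 = - 32.44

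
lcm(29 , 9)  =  261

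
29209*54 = 1577286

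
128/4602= 64/2301 = 0.03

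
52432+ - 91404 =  - 38972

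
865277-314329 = 550948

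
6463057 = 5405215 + 1057842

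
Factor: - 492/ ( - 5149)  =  2^2*3^1 * 19^( - 1)*41^1*271^( - 1 )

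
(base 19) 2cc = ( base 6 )4242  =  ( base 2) 1111000010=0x3c2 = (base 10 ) 962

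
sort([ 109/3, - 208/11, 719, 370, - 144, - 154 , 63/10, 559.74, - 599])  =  [ - 599, - 154, - 144,-208/11,63/10,109/3,370 , 559.74 , 719 ]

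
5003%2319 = 365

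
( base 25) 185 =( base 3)1010202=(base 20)21A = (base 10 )830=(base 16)33E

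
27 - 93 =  - 66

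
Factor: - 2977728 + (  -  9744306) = -2^1*3^1 * 13^1*211^1*773^1 = -12722034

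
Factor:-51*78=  - 2^1*3^2*13^1*17^1=- 3978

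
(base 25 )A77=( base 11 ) 4918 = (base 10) 6432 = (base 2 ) 1100100100000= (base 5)201212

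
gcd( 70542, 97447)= 1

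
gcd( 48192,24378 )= 6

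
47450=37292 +10158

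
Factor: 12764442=2^1*3^1*263^1*8089^1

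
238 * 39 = 9282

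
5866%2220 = 1426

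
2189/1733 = 1  +  456/1733=1.26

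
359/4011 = 359/4011  =  0.09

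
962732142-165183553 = 797548589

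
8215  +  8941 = 17156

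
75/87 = 25/29 = 0.86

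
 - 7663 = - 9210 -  - 1547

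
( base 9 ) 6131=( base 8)10603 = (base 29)59h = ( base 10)4483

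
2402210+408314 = 2810524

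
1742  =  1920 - 178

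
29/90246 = 29/90246 = 0.00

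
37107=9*4123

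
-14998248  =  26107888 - 41106136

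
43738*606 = 26505228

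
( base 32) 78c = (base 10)7436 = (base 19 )11B7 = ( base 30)87Q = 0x1D0C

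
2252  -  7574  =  -5322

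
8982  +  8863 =17845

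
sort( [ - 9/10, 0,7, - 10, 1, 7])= [ - 10, - 9/10,0 , 1,7,7 ] 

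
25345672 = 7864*3223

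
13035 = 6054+6981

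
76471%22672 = 8455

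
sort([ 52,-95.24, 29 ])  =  [-95.24, 29,  52]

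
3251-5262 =-2011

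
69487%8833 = 7656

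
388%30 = 28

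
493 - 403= 90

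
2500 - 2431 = 69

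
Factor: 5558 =2^1*7^1 * 397^1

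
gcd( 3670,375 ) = 5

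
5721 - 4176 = 1545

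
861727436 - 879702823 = -17975387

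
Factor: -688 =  - 2^4*43^1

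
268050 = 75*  3574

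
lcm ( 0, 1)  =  0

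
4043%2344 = 1699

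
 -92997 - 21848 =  - 114845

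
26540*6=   159240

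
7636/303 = 7636/303 = 25.20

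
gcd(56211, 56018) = 1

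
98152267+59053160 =157205427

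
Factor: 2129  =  2129^1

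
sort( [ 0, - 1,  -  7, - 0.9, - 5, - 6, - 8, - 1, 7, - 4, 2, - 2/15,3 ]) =[ - 8,-7, -6, - 5, - 4 , - 1, - 1, - 0.9,-2/15,0, 2, 3, 7]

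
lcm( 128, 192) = 384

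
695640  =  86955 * 8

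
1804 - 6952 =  - 5148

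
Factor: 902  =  2^1* 11^1*41^1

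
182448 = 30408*6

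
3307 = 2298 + 1009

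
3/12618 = 1/4206=0.00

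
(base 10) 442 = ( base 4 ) 12322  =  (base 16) 1ba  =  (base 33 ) dd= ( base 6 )2014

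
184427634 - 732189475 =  - 547761841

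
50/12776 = 25/6388  =  0.00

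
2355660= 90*26174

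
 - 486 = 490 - 976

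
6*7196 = 43176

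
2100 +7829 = 9929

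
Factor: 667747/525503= 11^(-2 )*53^1*101^( - 1)*293^1 = 15529/12221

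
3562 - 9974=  - 6412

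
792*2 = 1584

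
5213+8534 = 13747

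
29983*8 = 239864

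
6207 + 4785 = 10992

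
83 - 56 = 27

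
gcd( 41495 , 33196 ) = 8299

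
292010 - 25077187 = - 24785177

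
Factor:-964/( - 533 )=2^2*13^( - 1)*41^( - 1 )*241^1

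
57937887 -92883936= - 34946049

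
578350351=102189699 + 476160652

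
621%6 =3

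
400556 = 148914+251642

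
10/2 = 5 = 5.00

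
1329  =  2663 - 1334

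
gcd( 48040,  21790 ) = 10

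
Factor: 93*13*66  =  2^1*3^2*11^1 * 13^1 *31^1 =79794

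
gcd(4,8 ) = 4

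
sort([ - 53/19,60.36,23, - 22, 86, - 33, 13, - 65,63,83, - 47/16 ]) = [  -  65, - 33, - 22, - 47/16, - 53/19,  13, 23,60.36,63 , 83, 86]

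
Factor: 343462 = 2^1 * 7^1*24533^1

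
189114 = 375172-186058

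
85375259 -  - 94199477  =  179574736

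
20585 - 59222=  - 38637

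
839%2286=839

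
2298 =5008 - 2710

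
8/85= 8/85 = 0.09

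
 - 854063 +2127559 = 1273496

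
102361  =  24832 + 77529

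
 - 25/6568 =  - 1 + 6543/6568 = -0.00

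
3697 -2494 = 1203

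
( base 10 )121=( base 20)61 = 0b1111001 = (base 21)5g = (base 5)441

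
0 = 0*97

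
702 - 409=293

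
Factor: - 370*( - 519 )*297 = 2^1*3^4*5^1*11^1*37^1  *  173^1 = 57032910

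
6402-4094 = 2308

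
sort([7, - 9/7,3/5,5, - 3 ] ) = [ - 3, - 9/7,3/5, 5, 7]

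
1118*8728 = 9757904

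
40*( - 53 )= - 2120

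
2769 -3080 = - 311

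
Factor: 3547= 3547^1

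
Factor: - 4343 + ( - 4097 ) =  - 8440 = -2^3*5^1*211^1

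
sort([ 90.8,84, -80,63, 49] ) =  [ - 80, 49,  63,84,90.8]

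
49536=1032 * 48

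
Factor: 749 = 7^1*107^1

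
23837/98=23837/98=243.23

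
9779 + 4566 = 14345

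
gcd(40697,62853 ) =1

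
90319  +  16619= 106938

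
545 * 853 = 464885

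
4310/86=2155/43=50.12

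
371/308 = 53/44 = 1.20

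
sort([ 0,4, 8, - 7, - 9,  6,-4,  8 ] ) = [ - 9, - 7, - 4, 0, 4, 6, 8,8] 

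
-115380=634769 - 750149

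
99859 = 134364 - 34505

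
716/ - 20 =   -  179/5 = - 35.80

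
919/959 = 919/959=0.96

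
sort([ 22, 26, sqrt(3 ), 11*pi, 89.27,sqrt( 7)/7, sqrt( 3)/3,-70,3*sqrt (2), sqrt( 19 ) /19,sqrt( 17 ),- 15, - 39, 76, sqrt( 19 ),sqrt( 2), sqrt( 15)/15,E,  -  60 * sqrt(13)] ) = [ -60*sqrt( 13), - 70, - 39, - 15,sqrt( 19)/19,sqrt( 15 ) /15,  sqrt( 7)/7, sqrt( 3 ) /3, sqrt( 2 ),  sqrt(3), E, sqrt( 17 ),3*sqrt( 2) , sqrt( 19 ), 22, 26, 11*pi,76, 89.27] 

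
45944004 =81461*564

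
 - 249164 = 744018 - 993182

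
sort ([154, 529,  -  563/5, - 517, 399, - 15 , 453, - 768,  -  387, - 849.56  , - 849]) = [ - 849.56, - 849,-768, - 517,-387, - 563/5,  -  15, 154 , 399,  453,  529 ]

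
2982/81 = 994/27 = 36.81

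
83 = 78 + 5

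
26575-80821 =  - 54246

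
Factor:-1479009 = - 3^1*7^1* 70429^1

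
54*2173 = 117342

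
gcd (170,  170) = 170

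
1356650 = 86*15775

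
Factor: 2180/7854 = 1090/3927 = 2^1*3^( - 1)*5^1*7^ ( - 1 )*11^(-1 )*17^( - 1)*109^1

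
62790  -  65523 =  - 2733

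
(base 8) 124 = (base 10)84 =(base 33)2i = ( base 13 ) 66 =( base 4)1110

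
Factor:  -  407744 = - 2^6 * 23^1*277^1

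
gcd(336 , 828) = 12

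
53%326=53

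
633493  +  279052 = 912545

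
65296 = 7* 9328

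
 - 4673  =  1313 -5986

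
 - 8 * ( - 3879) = 31032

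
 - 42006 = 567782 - 609788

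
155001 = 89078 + 65923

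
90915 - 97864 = - 6949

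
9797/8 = 1224 + 5/8 = 1224.62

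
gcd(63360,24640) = 3520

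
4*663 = 2652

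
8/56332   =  2/14083 = 0.00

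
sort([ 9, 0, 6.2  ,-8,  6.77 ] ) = [-8, 0,6.2 , 6.77,9] 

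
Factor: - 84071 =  - 13^1*29^1 * 223^1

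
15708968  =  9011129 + 6697839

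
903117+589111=1492228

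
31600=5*6320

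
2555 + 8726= 11281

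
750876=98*7662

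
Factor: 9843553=9843553^1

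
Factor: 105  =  3^1*5^1*7^1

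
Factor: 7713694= 2^1*23^1*61^1*2749^1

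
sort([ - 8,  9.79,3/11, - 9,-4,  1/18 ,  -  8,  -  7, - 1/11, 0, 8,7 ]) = [- 9, - 8,-8, - 7, - 4,  -  1/11,0,1/18,3/11,7, 8,9.79 ]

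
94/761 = 94/761 = 0.12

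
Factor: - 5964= - 2^2 * 3^1*7^1*71^1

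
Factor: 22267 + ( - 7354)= 14913  =  3^2 * 1657^1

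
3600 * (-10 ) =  - 36000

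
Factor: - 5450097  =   - 3^1*1816699^1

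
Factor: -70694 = -2^1*13^1*2719^1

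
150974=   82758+68216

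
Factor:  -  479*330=-158070 = - 2^1*3^1*5^1*11^1*479^1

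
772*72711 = 56132892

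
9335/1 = 9335 = 9335.00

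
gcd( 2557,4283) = 1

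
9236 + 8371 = 17607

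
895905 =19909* 45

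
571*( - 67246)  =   - 38397466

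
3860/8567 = 3860/8567=0.45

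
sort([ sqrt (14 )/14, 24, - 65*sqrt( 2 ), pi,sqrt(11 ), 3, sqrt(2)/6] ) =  [- 65*sqrt(2), sqrt(2)/6, sqrt(14) /14, 3, pi, sqrt(11 ), 24]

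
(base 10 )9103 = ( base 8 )21617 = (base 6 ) 110051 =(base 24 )fj7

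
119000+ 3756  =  122756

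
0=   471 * 0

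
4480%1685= 1110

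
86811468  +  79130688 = 165942156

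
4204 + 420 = 4624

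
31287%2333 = 958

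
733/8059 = 733/8059 = 0.09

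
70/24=35/12 =2.92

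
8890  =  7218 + 1672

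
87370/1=87370=   87370.00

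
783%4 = 3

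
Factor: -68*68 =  - 4624 =- 2^4*17^2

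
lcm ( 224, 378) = 6048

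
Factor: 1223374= 2^1*251^1*2437^1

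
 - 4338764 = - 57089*76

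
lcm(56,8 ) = 56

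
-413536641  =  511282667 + - 924819308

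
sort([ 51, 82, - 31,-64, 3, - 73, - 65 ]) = [ - 73, - 65, - 64, - 31,3,51,82]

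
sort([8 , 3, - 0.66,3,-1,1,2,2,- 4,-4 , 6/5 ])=[ - 4,  -  4, - 1, - 0.66,1,6/5, 2,2, 3,3,8]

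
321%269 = 52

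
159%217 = 159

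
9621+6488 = 16109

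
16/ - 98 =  - 8/49 = -0.16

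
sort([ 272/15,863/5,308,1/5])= [1/5,272/15,863/5,308] 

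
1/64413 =1/64413 = 0.00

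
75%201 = 75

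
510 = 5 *102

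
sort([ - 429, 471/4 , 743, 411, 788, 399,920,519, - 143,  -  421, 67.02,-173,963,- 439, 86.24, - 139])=[ - 439, - 429, - 421, - 173, - 143, - 139,67.02,86.24,  471/4,  399,  411, 519,743, 788,920, 963 ]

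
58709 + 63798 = 122507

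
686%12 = 2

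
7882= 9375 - 1493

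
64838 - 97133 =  - 32295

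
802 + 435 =1237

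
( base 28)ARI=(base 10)8614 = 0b10000110100110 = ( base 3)102211001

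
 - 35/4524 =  - 35/4524 = - 0.01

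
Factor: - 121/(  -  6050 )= 1/50=2^( -1 )*5^( - 2 )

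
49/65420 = 49/65420=0.00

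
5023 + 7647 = 12670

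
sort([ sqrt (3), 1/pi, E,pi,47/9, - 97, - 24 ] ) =[ - 97, - 24,1/pi, sqrt(3),E , pi , 47/9 ] 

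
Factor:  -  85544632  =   - 2^3*1601^1*6679^1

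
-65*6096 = - 396240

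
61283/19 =61283/19 = 3225.42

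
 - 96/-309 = 32/103 =0.31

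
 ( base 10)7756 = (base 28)9P0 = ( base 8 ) 17114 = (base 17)19E4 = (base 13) 36B8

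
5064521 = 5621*901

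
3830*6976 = 26718080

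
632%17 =3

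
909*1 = 909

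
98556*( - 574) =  - 56571144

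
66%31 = 4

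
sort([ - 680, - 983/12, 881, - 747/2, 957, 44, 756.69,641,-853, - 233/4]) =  [ - 853,- 680, - 747/2, - 983/12, - 233/4, 44,641,  756.69,  881,957] 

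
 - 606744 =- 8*75843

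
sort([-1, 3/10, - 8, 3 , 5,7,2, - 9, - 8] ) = [ - 9, - 8, - 8, - 1, 3/10 , 2,3,5,  7]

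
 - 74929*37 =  - 2772373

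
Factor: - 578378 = - 2^1*289189^1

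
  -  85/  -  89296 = 85/89296= 0.00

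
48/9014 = 24/4507 = 0.01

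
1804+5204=7008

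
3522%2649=873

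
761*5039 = 3834679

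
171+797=968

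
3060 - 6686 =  -3626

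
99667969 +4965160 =104633129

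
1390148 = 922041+468107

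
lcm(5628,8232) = 551544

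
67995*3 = 203985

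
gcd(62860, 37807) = 7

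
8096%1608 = 56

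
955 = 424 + 531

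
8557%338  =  107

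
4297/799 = 5 + 302/799 = 5.38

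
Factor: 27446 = 2^1*13723^1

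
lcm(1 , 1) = 1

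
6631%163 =111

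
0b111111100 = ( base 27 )im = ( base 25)k8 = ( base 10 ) 508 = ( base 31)gc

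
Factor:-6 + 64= 2^1*29^1= 58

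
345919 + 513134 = 859053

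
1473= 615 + 858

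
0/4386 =0 = 0.00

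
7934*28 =222152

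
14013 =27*519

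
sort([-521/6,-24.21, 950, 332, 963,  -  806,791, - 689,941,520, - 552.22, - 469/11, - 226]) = [ - 806,-689, - 552.22, - 226, -521/6, - 469/11, - 24.21, 332, 520,791, 941, 950,  963] 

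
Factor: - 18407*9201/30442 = -169362807/30442=-2^( - 1)* 3^1*31^( - 1)*79^1*233^1*491^( - 1)*3067^1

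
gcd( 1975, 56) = 1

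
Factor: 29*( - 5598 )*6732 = -2^3*3^4*11^1 *17^1*29^1*311^1 = - 1092886344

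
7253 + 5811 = 13064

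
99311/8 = 99311/8 =12413.88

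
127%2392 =127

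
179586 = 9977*18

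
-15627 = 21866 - 37493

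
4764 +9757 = 14521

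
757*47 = 35579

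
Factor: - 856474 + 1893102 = 1036628 =2^2*259157^1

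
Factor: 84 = 2^2*3^1*7^1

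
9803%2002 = 1795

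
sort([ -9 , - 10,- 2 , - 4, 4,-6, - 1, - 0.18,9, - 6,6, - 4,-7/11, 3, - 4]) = [ - 10, - 9 , - 6, - 6,  -  4, - 4,- 4, - 2, - 1, - 7/11,-0.18, 3, 4, 6,  9]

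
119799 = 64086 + 55713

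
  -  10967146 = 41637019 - 52604165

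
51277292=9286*5522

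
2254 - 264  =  1990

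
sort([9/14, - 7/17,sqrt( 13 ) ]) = [ - 7/17,  9/14,sqrt( 13 )]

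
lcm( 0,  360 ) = 0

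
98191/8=12273+7/8 = 12273.88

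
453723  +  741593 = 1195316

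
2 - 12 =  - 10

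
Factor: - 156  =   - 2^2*3^1*13^1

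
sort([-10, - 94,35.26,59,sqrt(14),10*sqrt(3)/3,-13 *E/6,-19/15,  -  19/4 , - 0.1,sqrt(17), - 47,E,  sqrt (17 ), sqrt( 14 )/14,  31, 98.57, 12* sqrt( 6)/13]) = [  -  94 , - 47, - 10 , - 13* E/6,-19/4,-19/15, - 0.1, sqrt(14)/14,12*sqrt( 6)/13,  E, sqrt( 14 ),sqrt( 17), sqrt(17 ), 10*sqrt( 3)/3,31, 35.26,59,98.57]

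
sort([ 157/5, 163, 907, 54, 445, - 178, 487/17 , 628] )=[ -178, 487/17,157/5,54, 163,445, 628,  907] 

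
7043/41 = 7043/41 = 171.78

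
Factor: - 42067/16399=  - 23^( - 1)*59^1 =-59/23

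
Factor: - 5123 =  - 47^1*109^1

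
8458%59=21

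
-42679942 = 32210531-74890473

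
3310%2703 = 607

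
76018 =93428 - 17410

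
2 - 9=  - 7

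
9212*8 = 73696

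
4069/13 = 313 = 313.00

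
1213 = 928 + 285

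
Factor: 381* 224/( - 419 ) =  - 85344/419  =  - 2^5*3^1*7^1 * 127^1*419^(-1)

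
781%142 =71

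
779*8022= 6249138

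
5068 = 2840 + 2228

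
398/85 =398/85 = 4.68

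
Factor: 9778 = 2^1*4889^1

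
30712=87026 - 56314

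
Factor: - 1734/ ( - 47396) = 2^( - 1 )*3^1*41^( -1 ) = 3/82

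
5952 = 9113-3161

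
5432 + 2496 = 7928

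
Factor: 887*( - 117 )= -103779 = - 3^2*13^1*887^1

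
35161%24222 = 10939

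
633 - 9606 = - 8973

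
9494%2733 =1295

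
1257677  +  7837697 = 9095374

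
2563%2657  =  2563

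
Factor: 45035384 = 2^3 * 41^1*137303^1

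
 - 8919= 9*(  -  991)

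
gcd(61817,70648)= 8831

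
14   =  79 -65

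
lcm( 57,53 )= 3021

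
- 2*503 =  - 1006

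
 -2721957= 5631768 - 8353725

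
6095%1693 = 1016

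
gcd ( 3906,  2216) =2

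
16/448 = 1/28 = 0.04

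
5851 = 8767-2916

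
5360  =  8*670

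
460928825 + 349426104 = 810354929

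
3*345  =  1035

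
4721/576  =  8  +  113/576 = 8.20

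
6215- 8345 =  - 2130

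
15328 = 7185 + 8143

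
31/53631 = 31/53631 =0.00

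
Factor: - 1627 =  - 1627^1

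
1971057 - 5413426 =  - 3442369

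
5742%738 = 576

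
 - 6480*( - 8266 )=53563680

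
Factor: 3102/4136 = 2^( - 2 )*3^1  =  3/4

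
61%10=1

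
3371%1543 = 285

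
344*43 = 14792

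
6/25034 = 3/12517 = 0.00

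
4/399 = 4/399 =0.01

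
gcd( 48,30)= 6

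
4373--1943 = 6316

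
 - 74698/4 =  - 37349/2=- 18674.50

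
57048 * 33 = 1882584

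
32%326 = 32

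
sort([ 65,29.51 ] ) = [ 29.51,  65] 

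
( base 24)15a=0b1011000010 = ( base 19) 1i3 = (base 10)706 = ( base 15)321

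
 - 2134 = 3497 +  - 5631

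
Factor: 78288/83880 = 14/15 =2^1* 3^ (-1 )* 5^(  -  1 )*7^1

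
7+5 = 12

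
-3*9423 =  - 28269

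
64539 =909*71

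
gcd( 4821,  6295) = 1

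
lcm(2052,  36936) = 36936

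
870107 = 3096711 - 2226604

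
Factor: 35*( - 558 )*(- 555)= 10839150 = 2^1*3^3 * 5^2*7^1 * 31^1*37^1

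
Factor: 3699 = 3^3 * 137^1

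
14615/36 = 405  +  35/36 = 405.97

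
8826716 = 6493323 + 2333393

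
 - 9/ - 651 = 3/217 = 0.01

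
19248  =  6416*3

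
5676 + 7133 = 12809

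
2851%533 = 186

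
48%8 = 0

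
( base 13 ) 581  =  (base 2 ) 1110110110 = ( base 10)950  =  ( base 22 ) 1l4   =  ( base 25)1d0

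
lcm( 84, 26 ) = 1092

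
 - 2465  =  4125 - 6590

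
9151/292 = 9151/292 = 31.34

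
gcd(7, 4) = 1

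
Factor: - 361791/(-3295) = 549/5  =  3^2*5^(- 1 )*61^1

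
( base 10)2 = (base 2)10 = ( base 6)2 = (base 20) 2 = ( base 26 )2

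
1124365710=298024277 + 826341433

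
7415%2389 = 248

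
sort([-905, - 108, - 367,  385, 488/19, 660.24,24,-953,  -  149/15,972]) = [- 953, - 905 ,-367, - 108, - 149/15,24,  488/19,385,660.24,972] 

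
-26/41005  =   - 26/41005 =- 0.00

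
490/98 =5 = 5.00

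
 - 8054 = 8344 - 16398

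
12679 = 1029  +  11650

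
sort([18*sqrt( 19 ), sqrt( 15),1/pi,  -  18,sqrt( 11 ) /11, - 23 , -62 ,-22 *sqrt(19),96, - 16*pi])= [ - 22*sqrt (19 ), -62, - 16 *pi, - 23, - 18,sqrt( 11)/11, 1/pi,sqrt(15 ), 18 * sqrt( 19 ), 96]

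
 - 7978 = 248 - 8226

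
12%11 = 1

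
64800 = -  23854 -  - 88654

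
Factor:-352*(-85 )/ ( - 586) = - 14960/293 =-2^4*5^1 * 11^1 * 17^1*293^(-1)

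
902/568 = 451/284 = 1.59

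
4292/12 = 357+2/3 = 357.67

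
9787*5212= 51009844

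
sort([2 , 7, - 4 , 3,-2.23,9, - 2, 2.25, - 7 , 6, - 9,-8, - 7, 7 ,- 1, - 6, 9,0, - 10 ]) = [  -  10,-9,  -  8, - 7, - 7,- 6, - 4,  -  2.23, - 2, - 1,0, 2, 2.25,3,  6,7,7, 9, 9 ]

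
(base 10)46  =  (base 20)26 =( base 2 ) 101110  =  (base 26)1k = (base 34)1c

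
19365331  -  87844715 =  - 68479384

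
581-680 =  - 99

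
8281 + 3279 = 11560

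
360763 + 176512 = 537275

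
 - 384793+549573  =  164780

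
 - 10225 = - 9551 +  -674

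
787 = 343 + 444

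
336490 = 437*770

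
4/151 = 4/151 = 0.03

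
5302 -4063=1239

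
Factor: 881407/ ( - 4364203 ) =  - 881407^1*4364203^(-1 )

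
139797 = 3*46599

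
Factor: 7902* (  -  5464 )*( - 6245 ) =269637417360  =  2^4*3^2*5^1*439^1 * 683^1*1249^1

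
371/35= 53/5 =10.60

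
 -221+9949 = 9728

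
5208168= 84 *62002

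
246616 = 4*61654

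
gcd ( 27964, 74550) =2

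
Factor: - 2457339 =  - 3^1 * 31^1*26423^1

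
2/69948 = 1/34974= 0.00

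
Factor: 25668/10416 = 2^( - 2)*3^1*7^( - 1 )*23^1 = 69/28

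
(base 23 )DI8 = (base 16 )1C83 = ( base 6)53443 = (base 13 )3426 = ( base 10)7299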